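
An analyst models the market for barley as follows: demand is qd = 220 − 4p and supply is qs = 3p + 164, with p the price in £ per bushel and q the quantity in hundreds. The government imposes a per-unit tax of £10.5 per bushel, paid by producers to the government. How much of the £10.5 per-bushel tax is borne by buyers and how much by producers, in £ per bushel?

Without the tax, 220 − 4p = 3p + 164 gives 7p = 56, so p* = £8 and q* = 188.
With the tax collected from producers, supply shifts: qs = 3(p − 10.5) + 164.
Solving gives q = 170 with buyers paying £12.5 and producers receiving £2 (the £10.5 wedge).
Burden on buyers: £4.5; on producers: £6. (They sum to £10.5.)
The less price-elastic side of the market bears the larger share of a per-unit tax.

Buyers bear £4.5 per bushel; producers bear £6 per bushel.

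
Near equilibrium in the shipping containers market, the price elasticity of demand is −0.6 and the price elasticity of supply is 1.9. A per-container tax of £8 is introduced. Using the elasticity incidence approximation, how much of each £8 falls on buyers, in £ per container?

Buyers bear ≈ £6.08 per container.

Incidence ratio: buyers' share ≈ εs / (εs + |εd|) = 1.9 / (1.9 + 0.6) = 0.76.
So buyers bear ≈ 0.76 × £8 = £6.08; sellers bear £1.92.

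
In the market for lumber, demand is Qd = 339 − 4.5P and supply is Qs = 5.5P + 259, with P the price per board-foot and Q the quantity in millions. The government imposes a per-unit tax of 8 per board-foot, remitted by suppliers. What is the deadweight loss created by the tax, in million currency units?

Without the tax, 339 − 4.5P = 5.5P + 259 gives 10P = 80, so P* = 8 and Q* = 303.
With the tax collected from suppliers, supply shifts: Qs = 5.5(P − 8) + 259.
New equilibrium: buyers pay 12.4, suppliers receive 4.4, Q = 283.2. (Wedge: Pb − Ps = 8.)
Quantity falls by |ΔQ| = |303 − 283.2| = 19.8.
DWL = ½ · t · |ΔQ| = ½ · 8 · 19.8 = 79.2.

Deadweight loss = 79.2 million.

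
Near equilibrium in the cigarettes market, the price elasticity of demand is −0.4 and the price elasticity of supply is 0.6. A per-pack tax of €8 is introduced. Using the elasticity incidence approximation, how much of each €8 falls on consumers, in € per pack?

Incidence ratio: consumers' share ≈ εs / (εs + |εd|) = 0.6 / (0.6 + 0.4) = 0.6.
So consumers bear ≈ 0.6 × €8 = €4.8; suppliers bear €3.2.

Consumers bear ≈ €4.8 per pack.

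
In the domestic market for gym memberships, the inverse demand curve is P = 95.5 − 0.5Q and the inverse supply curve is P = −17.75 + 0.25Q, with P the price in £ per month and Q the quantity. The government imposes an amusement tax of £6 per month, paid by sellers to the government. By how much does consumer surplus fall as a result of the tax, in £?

Consumer surplus falls by £588.

Rewrite in direct form: Qd = 191 − 2P and Qs = 4P + 71.
Without the tax, 191 − 2P = 4P + 71 gives 6P = 120, so P* = £20 and Q* = 151.
With the tax collected from sellers, supply shifts: Qs = 4(P − 6) + 71.
New equilibrium: buyers pay £24, sellers receive £18, Q = 143. (Wedge: Pb − Ps = 6.)
ΔCS is the trapezoid between Q = 143 and Q = 151 of height £4: ½ · (151 + 143) · 4 = £588.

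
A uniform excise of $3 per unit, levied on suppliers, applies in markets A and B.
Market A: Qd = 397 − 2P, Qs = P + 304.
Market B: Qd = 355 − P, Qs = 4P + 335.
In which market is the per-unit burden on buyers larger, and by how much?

Market A: pre-tax P* = $31, Q* = 335; post-tax Q = 333; per-unit burden on buyers = $1.
Market B: pre-tax P* = $4, Q* = 351; post-tax Q = 348.6; per-unit burden on buyers = $2.4.
Difference: $1 vs $2.4 → market B is larger by $1.4.

Market B, by $1.4.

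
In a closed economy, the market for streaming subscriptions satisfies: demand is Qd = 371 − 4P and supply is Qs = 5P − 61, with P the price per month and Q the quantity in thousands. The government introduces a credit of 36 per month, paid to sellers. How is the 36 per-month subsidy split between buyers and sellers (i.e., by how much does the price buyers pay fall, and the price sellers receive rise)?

Without the subsidy, 371 − 4P = 5P − 61 gives 9P = 432, so P* = 48 and Q* = 179.
With a per-unit subsidy paid to sellers, each receives P + 36 per unit sold, so supply becomes Qs = 5(P + 36) − 61.
Solving gives Q = 259 with buyers paying 28 and sellers receiving 64 (the 36 wedge).
Gain to buyers: 20; to sellers: 16. (They sum to 36.)

Buyers gain 20 per month; sellers gain 16 per month.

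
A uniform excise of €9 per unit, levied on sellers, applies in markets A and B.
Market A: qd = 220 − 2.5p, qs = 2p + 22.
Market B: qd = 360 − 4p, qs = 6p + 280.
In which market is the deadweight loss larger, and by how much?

Market B, by €52.2.

Market A: pre-tax p* = €44, q* = 110; post-tax q = 100; deadweight loss = €45.
Market B: pre-tax p* = €8, q* = 328; post-tax q = 306.4; deadweight loss = €97.2.
Difference: €45 vs €97.2 → market B is larger by €52.2.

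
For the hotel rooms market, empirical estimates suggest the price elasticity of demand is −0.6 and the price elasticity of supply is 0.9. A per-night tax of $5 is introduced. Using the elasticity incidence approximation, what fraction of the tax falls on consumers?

Incidence ratio: consumers' share ≈ εs / (εs + |εd|) = 0.9 / (0.9 + 0.6) = 0.6.
Supply is the more elastic side, so consumers bear the larger share.

Consumers' share ≈ 0.6.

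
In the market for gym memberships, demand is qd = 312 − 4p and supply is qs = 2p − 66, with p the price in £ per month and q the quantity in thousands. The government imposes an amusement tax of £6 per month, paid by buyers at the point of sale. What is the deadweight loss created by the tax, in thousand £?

Deadweight loss = £24 thousand.

Before the tax: set 312 − 4p = 2p − 66 → p* = £63, q* = 60.
With the tax collected from buyers, demand (in seller-price terms) shifts: qd = 312 − 4(p + 6).
Solving gives q = 52 with buyers paying £65 and producers receiving £59 (the £6 wedge).
Quantity falls by |ΔQ| = |60 − 52| = 8.
DWL = ½ · t · |ΔQ| = ½ · 6 · 8 = £24.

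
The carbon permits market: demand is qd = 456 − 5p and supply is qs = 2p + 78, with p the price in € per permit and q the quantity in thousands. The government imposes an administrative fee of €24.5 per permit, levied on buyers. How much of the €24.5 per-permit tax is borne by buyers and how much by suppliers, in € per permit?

Without the tax, 456 − 5p = 2p + 78 gives 7p = 378, so p* = €54 and q* = 186.
With the tax collected from buyers, demand (in seller-price terms) shifts: qd = 456 − 5(p + 24.5).
New equilibrium: buyers pay €61, suppliers receive €36.5, q = 151. (Wedge: pb − ps = 24.5.)
Burden on buyers: €7; on suppliers: €17.5. (They sum to €24.5.)
The less price-elastic side of the market bears the larger share of a per-unit tax.

Buyers bear €7 per permit; suppliers bear €17.5 per permit.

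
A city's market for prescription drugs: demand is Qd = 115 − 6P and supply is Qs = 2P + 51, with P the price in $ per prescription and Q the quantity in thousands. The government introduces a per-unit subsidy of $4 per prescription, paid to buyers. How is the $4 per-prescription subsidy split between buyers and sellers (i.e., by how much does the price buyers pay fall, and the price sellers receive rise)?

Buyers gain $1 per prescription; sellers gain $3 per prescription.

Without the subsidy, 115 − 6P = 2P + 51 gives 8P = 64, so P* = $8 and Q* = 67.
With a per-unit subsidy paid to buyers, each effectively pays P − 4, so demand becomes Qd = 115 − 6(P − 4).
New equilibrium: buyers pay $7, sellers receive $11, Q = 73. (Wedge: Pb − Ps = −4.)
Gain to buyers: $1; to sellers: $3. (They sum to $4.)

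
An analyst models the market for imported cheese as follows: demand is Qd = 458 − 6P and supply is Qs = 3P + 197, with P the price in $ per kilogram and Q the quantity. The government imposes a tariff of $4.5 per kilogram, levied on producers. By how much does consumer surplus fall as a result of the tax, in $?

Consumer surplus falls by $419.25.

Without the tax, 458 − 6P = 3P + 197 gives 9P = 261, so P* = $29 and Q* = 284.
With the tax collected from producers, supply shifts: Qs = 3(P − 4.5) + 197.
New equilibrium: buyers pay $30.5, producers receive $26, Q = 275. (Wedge: Pb − Ps = 4.5.)
ΔCS is the trapezoid between Q = 275 and Q = 284 of height $1.5: ½ · (284 + 275) · 1.5 = $419.25.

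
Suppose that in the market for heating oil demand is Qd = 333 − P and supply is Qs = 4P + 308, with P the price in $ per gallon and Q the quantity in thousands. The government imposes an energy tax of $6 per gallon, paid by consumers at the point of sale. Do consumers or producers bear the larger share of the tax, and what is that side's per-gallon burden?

Without the tax, 333 − P = 4P + 308 gives 5P = 25, so P* = $5 and Q* = 328.
With the tax collected from consumers, demand (in seller-price terms) shifts: Qd = 333 − (P + 6).
New equilibrium: consumers pay $9.8, producers receive $3.8, Q = 323.2. (Wedge: Pb − Ps = 6.)
Per-gallon burden: consumers $4.8, producers $1.2.
Consumers take the larger share because demand is less price-elastic here (demand slope 1 vs supply slope 4).
The less price-elastic side of the market bears the larger share of a per-unit tax.

Consumers bear the larger share: $4.8 per gallon.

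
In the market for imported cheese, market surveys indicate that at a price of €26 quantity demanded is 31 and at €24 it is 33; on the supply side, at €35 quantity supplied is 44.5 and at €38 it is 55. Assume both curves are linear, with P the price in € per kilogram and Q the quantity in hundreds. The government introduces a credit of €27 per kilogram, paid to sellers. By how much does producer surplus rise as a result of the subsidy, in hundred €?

Demand slope: (33 − 31)/(24 − 26) = -1, so Qd = 57 − P.
Supply slope: (55 − 44.5)/(38 − 35) = 3.5, so Qs = 3.5P − 78.
Before the subsidy: set 57 − P = 3.5P − 78 → P* = €30, Q* = 27.
With a per-unit subsidy paid to sellers, each receives P + 27 per unit sold, so supply becomes Qs = 3.5(P + 27) − 78.
New equilibrium: buyers pay €9, sellers receive €36, Q = 48. (Wedge: Pb − Ps = −27.)
ΔPS is the trapezoid between Q = 48 and Q = 27 of height €6: ½ · (27 + 48) · 6 = €225.

Producer surplus rises by €225 hundred.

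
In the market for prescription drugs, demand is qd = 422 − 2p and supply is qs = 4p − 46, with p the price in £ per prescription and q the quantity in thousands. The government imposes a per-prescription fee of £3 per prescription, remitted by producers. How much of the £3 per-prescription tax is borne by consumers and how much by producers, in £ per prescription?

Without the tax, 422 − 2p = 4p − 46 gives 6p = 468, so p* = £78 and q* = 266.
With the tax collected from producers, supply shifts: qs = 4(p − 3) − 46.
Solving gives q = 262 with consumers paying £80 and producers receiving £77 (the £3 wedge).
Burden on consumers: £2; on producers: £1. (They sum to £3.)
The less price-elastic side of the market bears the larger share of a per-unit tax.

Consumers bear £2 per prescription; producers bear £1 per prescription.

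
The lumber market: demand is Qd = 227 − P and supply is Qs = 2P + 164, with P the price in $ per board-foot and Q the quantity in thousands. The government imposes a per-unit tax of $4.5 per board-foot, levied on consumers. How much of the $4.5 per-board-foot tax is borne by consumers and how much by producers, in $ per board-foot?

Consumers bear $3 per board-foot; producers bear $1.5 per board-foot.

Without the tax, 227 − P = 2P + 164 gives 3P = 63, so P* = $21 and Q* = 206.
With the tax collected from consumers, demand (in seller-price terms) shifts: Qd = 227 − (P + 4.5).
New equilibrium: consumers pay $24, producers receive $19.5, Q = 203. (Wedge: Pb − Ps = 4.5.)
Burden on consumers: $3; on producers: $1.5. (They sum to $4.5.)
The less price-elastic side of the market bears the larger share of a per-unit tax.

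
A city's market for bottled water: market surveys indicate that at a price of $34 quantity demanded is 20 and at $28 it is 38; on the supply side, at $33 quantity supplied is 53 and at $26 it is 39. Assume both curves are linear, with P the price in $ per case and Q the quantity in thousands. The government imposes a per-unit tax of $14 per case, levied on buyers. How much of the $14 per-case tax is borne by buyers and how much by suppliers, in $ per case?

Demand slope: (38 − 20)/(28 − 34) = -3, so Qd = 122 − 3P.
Supply slope: (39 − 53)/(26 − 33) = 2, so Qs = 2P − 13.
Without the tax, 122 − 3P = 2P − 13 gives 5P = 135, so P* = $27 and Q* = 41.
With the tax collected from buyers, demand (in seller-price terms) shifts: Qd = 122 − 3(P + 14).
Solving gives Q = 24.2 with buyers paying $32.6 and suppliers receiving $18.6 (the $14 wedge).
Burden on buyers: $5.6; on suppliers: $8.4. (They sum to $14.)
The less price-elastic side of the market bears the larger share of a per-unit tax.

Buyers bear $5.6 per case; suppliers bear $8.4 per case.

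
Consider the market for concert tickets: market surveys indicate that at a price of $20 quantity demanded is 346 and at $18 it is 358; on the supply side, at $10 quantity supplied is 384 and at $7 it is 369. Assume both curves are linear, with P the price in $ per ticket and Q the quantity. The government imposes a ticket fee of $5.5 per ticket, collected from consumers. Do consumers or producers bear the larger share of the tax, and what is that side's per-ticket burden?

Producers bear the larger share: $3 per ticket.

Demand slope: (358 − 346)/(18 − 20) = -6, so Qd = 466 − 6P.
Supply slope: (369 − 384)/(7 − 10) = 5, so Qs = 5P + 334.
Without the tax, 466 − 6P = 5P + 334 gives 11P = 132, so P* = $12 and Q* = 394.
With the tax collected from consumers, demand (in seller-price terms) shifts: Qd = 466 − 6(P + 5.5).
Solving gives Q = 379 with consumers paying $14.5 and producers receiving $9 (the $5.5 wedge).
Per-ticket burden: consumers $2.5, producers $3.
Producers take the larger share because supply is less price-elastic here (demand slope 6 vs supply slope 5).
The less price-elastic side of the market bears the larger share of a per-unit tax.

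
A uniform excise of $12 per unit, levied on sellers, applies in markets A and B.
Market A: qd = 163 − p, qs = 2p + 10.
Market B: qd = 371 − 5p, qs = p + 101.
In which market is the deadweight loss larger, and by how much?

Market A: pre-tax p* = $51, q* = 112; post-tax q = 104; deadweight loss = $48.
Market B: pre-tax p* = $45, q* = 146; post-tax q = 136; deadweight loss = $60.
Difference: $48 vs $60 → market B is larger by $12.

Market B, by $12.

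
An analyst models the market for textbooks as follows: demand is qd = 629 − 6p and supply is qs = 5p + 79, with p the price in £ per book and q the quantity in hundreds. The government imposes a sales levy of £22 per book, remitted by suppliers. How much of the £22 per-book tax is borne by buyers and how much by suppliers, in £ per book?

Buyers bear £10 per book; suppliers bear £12 per book.

Without the tax, 629 − 6p = 5p + 79 gives 11p = 550, so p* = £50 and q* = 329.
With the tax collected from suppliers, supply shifts: qs = 5(p − 22) + 79.
Solving gives q = 269 with buyers paying £60 and suppliers receiving £38 (the £22 wedge).
Burden on buyers: £10; on suppliers: £12. (They sum to £22.)
The less price-elastic side of the market bears the larger share of a per-unit tax.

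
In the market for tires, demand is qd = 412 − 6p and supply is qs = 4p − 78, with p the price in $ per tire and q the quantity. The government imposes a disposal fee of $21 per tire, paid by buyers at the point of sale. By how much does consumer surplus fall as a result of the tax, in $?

Without the tax, 412 − 6p = 4p − 78 gives 10p = 490, so p* = $49 and q* = 118.
With the tax collected from buyers, demand (in seller-price terms) shifts: qd = 412 − 6(p + 21).
New equilibrium: buyers pay $57.4, producers receive $36.4, q = 67.6. (Wedge: pb − ps = 21.)
ΔCS is the trapezoid between Q = 67.6 and Q = 118 of height $8.4: ½ · (118 + 67.6) · 8.4 = $779.52.

Consumer surplus falls by $779.52.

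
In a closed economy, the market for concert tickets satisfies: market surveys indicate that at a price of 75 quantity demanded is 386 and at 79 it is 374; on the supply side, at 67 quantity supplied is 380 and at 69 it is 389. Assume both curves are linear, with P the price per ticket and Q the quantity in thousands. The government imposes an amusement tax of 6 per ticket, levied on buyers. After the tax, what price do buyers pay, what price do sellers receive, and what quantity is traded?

Demand slope: (374 − 386)/(79 − 75) = -3, so Qd = 611 − 3P.
Supply slope: (389 − 380)/(69 − 67) = 4.5, so Qs = 4.5P + 78.5.
Before the tax: set 611 − 3P = 4.5P + 78.5 → P* = 71, Q* = 398.
With the tax collected from buyers, demand (in seller-price terms) shifts: Qd = 611 − 3(P + 6).
New equilibrium: buyers pay 74.6, sellers receive 68.6, Q = 387.2. (Wedge: Pb − Ps = 6.)
The less price-elastic side of the market bears the larger share of a per-unit tax.

Buyers pay 74.6; sellers receive 68.6; quantity = 387.2.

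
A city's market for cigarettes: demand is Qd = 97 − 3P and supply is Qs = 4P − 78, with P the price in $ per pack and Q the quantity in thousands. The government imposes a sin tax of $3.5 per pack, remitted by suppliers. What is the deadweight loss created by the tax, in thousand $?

Before the tax: set 97 − 3P = 4P − 78 → P* = $25, Q* = 22.
With the tax collected from suppliers, supply shifts: Qs = 4(P − 3.5) − 78.
New equilibrium: buyers pay $27, suppliers receive $23.5, Q = 16. (Wedge: Pb − Ps = 3.5.)
Quantity falls by |ΔQ| = |22 − 16| = 6.
DWL = ½ · t · |ΔQ| = ½ · 3.5 · 6 = $10.5.

Deadweight loss = $10.5 thousand.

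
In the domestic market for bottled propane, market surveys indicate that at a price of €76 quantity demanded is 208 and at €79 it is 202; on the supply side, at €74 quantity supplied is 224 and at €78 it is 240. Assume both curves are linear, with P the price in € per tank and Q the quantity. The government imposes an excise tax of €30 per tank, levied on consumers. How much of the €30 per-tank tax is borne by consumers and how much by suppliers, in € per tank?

Demand slope: (202 − 208)/(79 − 76) = -2, so Qd = 360 − 2P.
Supply slope: (240 − 224)/(78 − 74) = 4, so Qs = 4P − 72.
Before the tax: set 360 − 2P = 4P − 72 → P* = €72, Q* = 216.
With the tax collected from consumers, demand (in seller-price terms) shifts: Qd = 360 − 2(P + 30).
Solving gives Q = 176 with consumers paying €92 and suppliers receiving €62 (the €30 wedge).
Burden on consumers: €20; on suppliers: €10. (They sum to €30.)

Consumers bear €20 per tank; suppliers bear €10 per tank.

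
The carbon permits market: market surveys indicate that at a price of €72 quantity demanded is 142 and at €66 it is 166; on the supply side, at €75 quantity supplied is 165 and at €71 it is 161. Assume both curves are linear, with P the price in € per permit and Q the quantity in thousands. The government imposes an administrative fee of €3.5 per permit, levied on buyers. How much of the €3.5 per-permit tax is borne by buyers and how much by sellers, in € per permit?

Buyers bear €0.7 per permit; sellers bear €2.8 per permit.

Demand slope: (166 − 142)/(66 − 72) = -4, so Qd = 430 − 4P.
Supply slope: (161 − 165)/(71 − 75) = 1, so Qs = P + 90.
Without the tax, 430 − 4P = P + 90 gives 5P = 340, so P* = €68 and Q* = 158.
With the tax collected from buyers, demand (in seller-price terms) shifts: Qd = 430 − 4(P + 3.5).
New equilibrium: buyers pay €68.7, sellers receive €65.2, Q = 155.2. (Wedge: Pb − Ps = 3.5.)
Burden on buyers: €0.7; on sellers: €2.8. (They sum to €3.5.)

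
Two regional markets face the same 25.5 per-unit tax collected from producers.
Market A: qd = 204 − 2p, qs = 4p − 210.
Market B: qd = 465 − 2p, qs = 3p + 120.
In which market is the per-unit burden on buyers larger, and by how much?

Market A, by 1.7.

Market A: pre-tax p* = 69, q* = 66; post-tax q = 32; per-unit burden on buyers = 17.
Market B: pre-tax p* = 69, q* = 327; post-tax q = 296.4; per-unit burden on buyers = 15.3.
Difference: 17 vs 15.3 → market A is larger by 1.7.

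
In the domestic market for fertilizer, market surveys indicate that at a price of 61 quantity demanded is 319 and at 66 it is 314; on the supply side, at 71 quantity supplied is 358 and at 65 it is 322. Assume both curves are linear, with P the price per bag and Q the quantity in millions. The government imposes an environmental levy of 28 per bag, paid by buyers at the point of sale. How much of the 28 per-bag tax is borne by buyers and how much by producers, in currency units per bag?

Demand slope: (314 − 319)/(66 − 61) = -1, so Qd = 380 − P.
Supply slope: (322 − 358)/(65 − 71) = 6, so Qs = 6P − 68.
Before the tax: set 380 − P = 6P − 68 → P* = 64, Q* = 316.
With the tax collected from buyers, demand (in seller-price terms) shifts: Qd = 380 − (P + 28).
Solving gives Q = 292 with buyers paying 88 and producers receiving 60 (the 28 wedge).
Burden on buyers: 24; on producers: 4. (They sum to 28.)

Buyers bear 24 per bag; producers bear 4 per bag.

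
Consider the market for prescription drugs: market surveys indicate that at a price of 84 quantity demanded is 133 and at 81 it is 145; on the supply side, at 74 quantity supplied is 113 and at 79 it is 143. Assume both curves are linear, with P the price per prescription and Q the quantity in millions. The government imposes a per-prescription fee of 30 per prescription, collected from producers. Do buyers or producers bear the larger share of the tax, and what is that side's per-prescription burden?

Buyers bear the larger share: 18 per prescription.

Demand slope: (145 − 133)/(81 − 84) = -4, so Qd = 469 − 4P.
Supply slope: (143 − 113)/(79 − 74) = 6, so Qs = 6P − 331.
Without the tax, 469 − 4P = 6P − 331 gives 10P = 800, so P* = 80 and Q* = 149.
With the tax collected from producers, supply shifts: Qs = 6(P − 30) − 331.
New equilibrium: buyers pay 98, producers receive 68, Q = 77. (Wedge: Pb − Ps = 30.)
Per-prescription burden: buyers 18, producers 12.
Buyers take the larger share because demand is less price-elastic here (demand slope 4 vs supply slope 6).
The less price-elastic side of the market bears the larger share of a per-unit tax.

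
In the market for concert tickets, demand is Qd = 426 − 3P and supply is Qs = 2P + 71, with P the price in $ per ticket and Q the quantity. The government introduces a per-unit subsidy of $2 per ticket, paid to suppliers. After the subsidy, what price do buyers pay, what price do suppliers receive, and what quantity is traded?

Before the subsidy: set 426 − 3P = 2P + 71 → P* = $71, Q* = 213.
With a per-unit subsidy paid to suppliers, each receives P + 2 per unit sold, so supply becomes Qs = 2(P + 2) + 71.
New equilibrium: buyers pay $70.2, suppliers receive $72.2, Q = 215.4. (Wedge: Pb − Ps = −2.)

Buyers pay $70.2; suppliers receive $72.2; quantity = 215.4.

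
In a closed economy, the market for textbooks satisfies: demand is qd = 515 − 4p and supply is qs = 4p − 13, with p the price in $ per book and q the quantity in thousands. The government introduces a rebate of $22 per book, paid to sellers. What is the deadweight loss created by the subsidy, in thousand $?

Deadweight loss = $484 thousand.

Before the subsidy: set 515 − 4p = 4p − 13 → p* = $66, q* = 251.
With a per-unit subsidy paid to sellers, each receives p + 22 per unit sold, so supply becomes qs = 4(p + 22) − 13.
New equilibrium: consumers pay $55, sellers receive $77, q = 295. (Wedge: pb − ps = −22.)
Quantity rises by |ΔQ| = |251 − 295| = 44.
DWL = ½ · t · |ΔQ| = ½ · 22 · 44 = $484.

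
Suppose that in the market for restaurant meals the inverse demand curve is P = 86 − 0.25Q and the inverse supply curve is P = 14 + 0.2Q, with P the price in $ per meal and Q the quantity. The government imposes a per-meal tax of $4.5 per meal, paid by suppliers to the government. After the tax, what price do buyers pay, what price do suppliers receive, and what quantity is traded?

Rewrite in direct form: Qd = 344 − 4P and Qs = 5P − 70.
Without the tax, 344 − 4P = 5P − 70 gives 9P = 414, so P* = $46 and Q* = 160.
With the tax collected from suppliers, supply shifts: Qs = 5(P − 4.5) − 70.
Solving gives Q = 150 with buyers paying $48.5 and suppliers receiving $44 (the $4.5 wedge).
The less price-elastic side of the market bears the larger share of a per-unit tax.

Buyers pay $48.5; suppliers receive $44; quantity = 150.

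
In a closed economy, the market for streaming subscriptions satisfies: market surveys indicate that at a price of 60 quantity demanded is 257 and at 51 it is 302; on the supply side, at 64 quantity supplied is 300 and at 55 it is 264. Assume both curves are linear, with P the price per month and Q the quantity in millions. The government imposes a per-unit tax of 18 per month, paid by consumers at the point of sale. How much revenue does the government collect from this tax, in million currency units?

Tax revenue = 4176 million.

Demand slope: (302 − 257)/(51 − 60) = -5, so Qd = 557 − 5P.
Supply slope: (264 − 300)/(55 − 64) = 4, so Qs = 4P + 44.
Without the tax, 557 − 5P = 4P + 44 gives 9P = 513, so P* = 57 and Q* = 272.
With the tax collected from consumers, demand (in seller-price terms) shifts: Qd = 557 − 5(P + 18).
New equilibrium: consumers pay 65, suppliers receive 47, Q = 232. (Wedge: Pb − Ps = 18.)
Revenue = t · Q = 18 · 232 = 4176.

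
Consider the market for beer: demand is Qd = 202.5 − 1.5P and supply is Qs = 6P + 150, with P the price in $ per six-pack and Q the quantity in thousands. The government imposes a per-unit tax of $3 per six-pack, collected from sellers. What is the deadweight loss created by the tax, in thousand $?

Before the tax: set 202.5 − 1.5P = 6P + 150 → P* = $7, Q* = 192.
With the tax collected from sellers, supply shifts: Qs = 6(P − 3) + 150.
Solving gives Q = 188.4 with consumers paying $9.4 and sellers receiving $6.4 (the $3 wedge).
Quantity falls by |ΔQ| = |192 − 188.4| = 3.6.
DWL = ½ · t · |ΔQ| = ½ · 3 · 3.6 = $5.4.

Deadweight loss = $5.4 thousand.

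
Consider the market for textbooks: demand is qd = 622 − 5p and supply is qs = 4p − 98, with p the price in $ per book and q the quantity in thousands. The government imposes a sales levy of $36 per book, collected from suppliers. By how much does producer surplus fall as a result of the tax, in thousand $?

Producer surplus falls by $3640 thousand.

Before the tax: set 622 − 5p = 4p − 98 → p* = $80, q* = 222.
With the tax collected from suppliers, supply shifts: qs = 4(p − 36) − 98.
New equilibrium: consumers pay $96, suppliers receive $60, q = 142. (Wedge: pb − ps = 36.)
ΔPS is the trapezoid between Q = 142 and Q = 222 of height $20: ½ · (222 + 142) · 20 = $3640.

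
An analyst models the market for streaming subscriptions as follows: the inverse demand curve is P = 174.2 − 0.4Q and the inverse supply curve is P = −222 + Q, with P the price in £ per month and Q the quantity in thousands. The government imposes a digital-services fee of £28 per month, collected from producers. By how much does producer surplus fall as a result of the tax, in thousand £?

Producer surplus falls by £5460 thousand.

Rewrite in direct form: Qd = 435.5 − 2.5P and Qs = P + 222.
Before the tax: set 435.5 − 2.5P = P + 222 → P* = £61, Q* = 283.
With the tax collected from producers, supply shifts: Qs = (P − 28) + 222.
New equilibrium: consumers pay £69, producers receive £41, Q = 263. (Wedge: Pb − Ps = 28.)
ΔPS is the trapezoid between Q = 263 and Q = 283 of height £20: ½ · (283 + 263) · 20 = £5460.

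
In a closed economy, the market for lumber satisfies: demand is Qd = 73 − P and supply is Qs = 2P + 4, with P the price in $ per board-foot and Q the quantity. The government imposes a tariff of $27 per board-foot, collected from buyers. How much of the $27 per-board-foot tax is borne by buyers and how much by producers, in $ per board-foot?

Buyers bear $18 per board-foot; producers bear $9 per board-foot.

Before the tax: set 73 − P = 2P + 4 → P* = $23, Q* = 50.
With the tax collected from buyers, demand (in seller-price terms) shifts: Qd = 73 − (P + 27).
New equilibrium: buyers pay $41, producers receive $14, Q = 32. (Wedge: Pb − Ps = 27.)
Burden on buyers: $18; on producers: $9. (They sum to $27.)
The less price-elastic side of the market bears the larger share of a per-unit tax.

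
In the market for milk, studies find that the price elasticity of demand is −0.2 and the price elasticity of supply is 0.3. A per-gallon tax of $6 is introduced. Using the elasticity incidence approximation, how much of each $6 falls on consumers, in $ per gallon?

Consumers bear ≈ $3.6 per gallon.

Incidence ratio: consumers' share ≈ εs / (εs + |εd|) = 0.3 / (0.3 + 0.2) = 0.6.
So consumers bear ≈ 0.6 × $6 = $3.6; suppliers bear $2.4.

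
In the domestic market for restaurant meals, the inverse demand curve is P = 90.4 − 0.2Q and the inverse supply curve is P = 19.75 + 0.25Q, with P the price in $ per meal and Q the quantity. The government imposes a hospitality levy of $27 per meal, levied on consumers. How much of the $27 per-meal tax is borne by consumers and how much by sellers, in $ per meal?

Consumers bear $12 per meal; sellers bear $15 per meal.

Rewrite in direct form: Qd = 452 − 5P and Qs = 4P − 79.
Without the tax, 452 − 5P = 4P − 79 gives 9P = 531, so P* = $59 and Q* = 157.
With the tax collected from consumers, demand (in seller-price terms) shifts: Qd = 452 − 5(P + 27).
New equilibrium: consumers pay $71, sellers receive $44, Q = 97. (Wedge: Pb − Ps = 27.)
Burden on consumers: $12; on sellers: $15. (They sum to $27.)
The less price-elastic side of the market bears the larger share of a per-unit tax.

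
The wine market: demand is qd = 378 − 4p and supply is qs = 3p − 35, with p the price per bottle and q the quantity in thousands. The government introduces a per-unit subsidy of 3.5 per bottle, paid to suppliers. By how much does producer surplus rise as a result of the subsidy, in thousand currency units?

Without the subsidy, 378 − 4p = 3p − 35 gives 7p = 413, so p* = 59 and q* = 142.
With a per-unit subsidy paid to suppliers, each receives p + 3.5 per unit sold, so supply becomes qs = 3(p + 3.5) − 35.
Solving gives q = 148 with buyers paying 57.5 and suppliers receiving 61 (the 3.5 wedge).
ΔPS is the trapezoid between Q = 148 and Q = 142 of height 2: ½ · (142 + 148) · 2 = 290.

Producer surplus rises by 290 thousand.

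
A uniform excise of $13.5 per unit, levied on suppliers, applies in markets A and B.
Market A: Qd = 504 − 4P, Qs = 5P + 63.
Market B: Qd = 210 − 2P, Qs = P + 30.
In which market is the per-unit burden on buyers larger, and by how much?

Market A, by $3.

Market A: pre-tax P* = $49, Q* = 308; post-tax Q = 278; per-unit burden on buyers = $7.5.
Market B: pre-tax P* = $60, Q* = 90; post-tax Q = 81; per-unit burden on buyers = $4.5.
Difference: $7.5 vs $4.5 → market A is larger by $3.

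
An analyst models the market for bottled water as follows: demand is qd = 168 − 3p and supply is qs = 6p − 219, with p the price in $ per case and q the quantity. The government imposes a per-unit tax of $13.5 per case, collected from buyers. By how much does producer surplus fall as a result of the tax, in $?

Producer surplus falls by $114.75.

Before the tax: set 168 − 3p = 6p − 219 → p* = $43, q* = 39.
With the tax collected from buyers, demand (in seller-price terms) shifts: qd = 168 − 3(p + 13.5).
Solving gives q = 12 with buyers paying $52 and producers receiving $38.5 (the $13.5 wedge).
ΔPS is the trapezoid between Q = 12 and Q = 39 of height $4.5: ½ · (39 + 12) · 4.5 = $114.75.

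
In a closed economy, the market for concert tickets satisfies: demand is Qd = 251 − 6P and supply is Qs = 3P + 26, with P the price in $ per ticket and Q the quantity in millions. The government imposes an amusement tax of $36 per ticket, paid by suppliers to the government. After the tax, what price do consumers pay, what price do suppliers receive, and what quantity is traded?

Consumers pay $37; suppliers receive $1; quantity = 29.

Before the tax: set 251 − 6P = 3P + 26 → P* = $25, Q* = 101.
With the tax collected from suppliers, supply shifts: Qs = 3(P − 36) + 26.
Solving gives Q = 29 with consumers paying $37 and suppliers receiving $1 (the $36 wedge).
The less price-elastic side of the market bears the larger share of a per-unit tax.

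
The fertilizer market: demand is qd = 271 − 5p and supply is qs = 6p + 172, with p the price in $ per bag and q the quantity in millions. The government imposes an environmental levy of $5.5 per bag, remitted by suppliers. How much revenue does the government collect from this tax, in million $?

Without the tax, 271 − 5p = 6p + 172 gives 11p = 99, so p* = $9 and q* = 226.
With the tax collected from suppliers, supply shifts: qs = 6(p − 5.5) + 172.
New equilibrium: consumers pay $12, suppliers receive $6.5, q = 211. (Wedge: pb − ps = 5.5.)
Revenue = t · Q = 5.5 · 211 = $1160.5.

Tax revenue = $1160.5 million.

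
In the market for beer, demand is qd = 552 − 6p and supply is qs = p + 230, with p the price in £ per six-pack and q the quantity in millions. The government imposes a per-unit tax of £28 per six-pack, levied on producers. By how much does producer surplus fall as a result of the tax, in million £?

Producer surplus falls by £6336 million.

Without the tax, 552 − 6p = p + 230 gives 7p = 322, so p* = £46 and q* = 276.
With the tax collected from producers, supply shifts: qs = (p − 28) + 230.
Solving gives q = 252 with buyers paying £50 and producers receiving £22 (the £28 wedge).
ΔPS is the trapezoid between Q = 252 and Q = 276 of height £24: ½ · (276 + 252) · 24 = £6336.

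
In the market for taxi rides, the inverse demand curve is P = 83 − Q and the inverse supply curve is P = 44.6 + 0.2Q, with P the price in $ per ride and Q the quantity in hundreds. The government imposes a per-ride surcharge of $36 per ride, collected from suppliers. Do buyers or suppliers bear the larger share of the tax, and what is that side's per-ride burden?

Rewrite in direct form: Qd = 83 − P and Qs = 5P − 223.
Without the tax, 83 − P = 5P − 223 gives 6P = 306, so P* = $51 and Q* = 32.
With the tax collected from suppliers, supply shifts: Qs = 5(P − 36) − 223.
New equilibrium: buyers pay $81, suppliers receive $45, Q = 2. (Wedge: Pb − Ps = 36.)
Per-ride burden: buyers $30, suppliers $6.
Buyers take the larger share because demand is less price-elastic here (demand slope 1 vs supply slope 5).

Buyers bear the larger share: $30 per ride.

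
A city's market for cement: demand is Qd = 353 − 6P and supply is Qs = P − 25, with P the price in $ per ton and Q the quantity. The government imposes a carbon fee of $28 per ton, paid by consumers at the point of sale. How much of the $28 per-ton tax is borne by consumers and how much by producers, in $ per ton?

Before the tax: set 353 − 6P = P − 25 → P* = $54, Q* = 29.
With the tax collected from consumers, demand (in seller-price terms) shifts: Qd = 353 − 6(P + 28).
Solving gives Q = 5 with consumers paying $58 and producers receiving $30 (the $28 wedge).
Burden on consumers: $4; on producers: $24. (They sum to $28.)

Consumers bear $4 per ton; producers bear $24 per ton.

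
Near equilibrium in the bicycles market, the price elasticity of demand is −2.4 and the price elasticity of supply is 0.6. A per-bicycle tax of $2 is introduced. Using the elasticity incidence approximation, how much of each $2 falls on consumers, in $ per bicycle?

Incidence ratio: consumers' share ≈ εs / (εs + |εd|) = 0.6 / (0.6 + 2.4) = 0.2.
So consumers bear ≈ 0.2 × $2 = $0.4; producers bear $1.6.

Consumers bear ≈ $0.4 per bicycle.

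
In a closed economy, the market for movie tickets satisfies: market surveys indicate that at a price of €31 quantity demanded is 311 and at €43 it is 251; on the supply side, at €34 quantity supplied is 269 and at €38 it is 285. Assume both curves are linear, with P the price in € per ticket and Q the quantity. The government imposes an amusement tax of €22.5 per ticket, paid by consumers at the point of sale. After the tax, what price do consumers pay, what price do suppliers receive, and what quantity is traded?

Demand slope: (251 − 311)/(43 − 31) = -5, so Qd = 466 − 5P.
Supply slope: (285 − 269)/(38 − 34) = 4, so Qs = 4P + 133.
Without the tax, 466 − 5P = 4P + 133 gives 9P = 333, so P* = €37 and Q* = 281.
With the tax collected from consumers, demand (in seller-price terms) shifts: Qd = 466 − 5(P + 22.5).
New equilibrium: consumers pay €47, suppliers receive €24.5, Q = 231. (Wedge: Pb − Ps = 22.5.)
The less price-elastic side of the market bears the larger share of a per-unit tax.

Consumers pay €47; suppliers receive €24.5; quantity = 231.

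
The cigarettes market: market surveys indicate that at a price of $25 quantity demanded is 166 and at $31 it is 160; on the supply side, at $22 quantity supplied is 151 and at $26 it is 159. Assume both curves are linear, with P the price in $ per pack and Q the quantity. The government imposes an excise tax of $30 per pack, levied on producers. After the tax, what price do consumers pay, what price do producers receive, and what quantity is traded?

Demand slope: (160 − 166)/(31 − 25) = -1, so Qd = 191 − P.
Supply slope: (159 − 151)/(26 − 22) = 2, so Qs = 2P + 107.
Before the tax: set 191 − P = 2P + 107 → P* = $28, Q* = 163.
With the tax collected from producers, supply shifts: Qs = 2(P − 30) + 107.
New equilibrium: consumers pay $48, producers receive $18, Q = 143. (Wedge: Pb − Ps = 30.)

Consumers pay $48; producers receive $18; quantity = 143.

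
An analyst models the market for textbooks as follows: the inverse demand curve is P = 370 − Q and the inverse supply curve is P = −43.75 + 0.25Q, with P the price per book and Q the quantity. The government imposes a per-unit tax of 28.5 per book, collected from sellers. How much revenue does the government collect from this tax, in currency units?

Tax revenue = 8783.7.

Rewrite in direct form: Qd = 370 − P and Qs = 4P + 175.
Without the tax, 370 − P = 4P + 175 gives 5P = 195, so P* = 39 and Q* = 331.
With the tax collected from sellers, supply shifts: Qs = 4(P − 28.5) + 175.
New equilibrium: consumers pay 61.8, sellers receive 33.3, Q = 308.2. (Wedge: Pb − Ps = 28.5.)
Revenue = t · Q = 28.5 · 308.2 = 8783.7.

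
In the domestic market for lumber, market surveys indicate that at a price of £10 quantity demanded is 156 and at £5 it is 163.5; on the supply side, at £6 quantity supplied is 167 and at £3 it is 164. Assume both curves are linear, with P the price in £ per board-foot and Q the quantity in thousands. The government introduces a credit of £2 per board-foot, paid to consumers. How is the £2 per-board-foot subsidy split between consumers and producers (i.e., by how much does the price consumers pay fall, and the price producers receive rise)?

Consumers gain £0.8 per board-foot; producers gain £1.2 per board-foot.

Demand slope: (163.5 − 156)/(5 − 10) = -1.5, so Qd = 171 − 1.5P.
Supply slope: (164 − 167)/(3 − 6) = 1, so Qs = P + 161.
Before the subsidy: set 171 − 1.5P = P + 161 → P* = £4, Q* = 165.
With a per-unit subsidy paid to consumers, each effectively pays P − 2, so demand becomes Qd = 171 − 1.5(P − 2).
New equilibrium: consumers pay £3.2, producers receive £5.2, Q = 166.2. (Wedge: Pb − Ps = −2.)
Gain to consumers: £0.8; to producers: £1.2. (They sum to £2.)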